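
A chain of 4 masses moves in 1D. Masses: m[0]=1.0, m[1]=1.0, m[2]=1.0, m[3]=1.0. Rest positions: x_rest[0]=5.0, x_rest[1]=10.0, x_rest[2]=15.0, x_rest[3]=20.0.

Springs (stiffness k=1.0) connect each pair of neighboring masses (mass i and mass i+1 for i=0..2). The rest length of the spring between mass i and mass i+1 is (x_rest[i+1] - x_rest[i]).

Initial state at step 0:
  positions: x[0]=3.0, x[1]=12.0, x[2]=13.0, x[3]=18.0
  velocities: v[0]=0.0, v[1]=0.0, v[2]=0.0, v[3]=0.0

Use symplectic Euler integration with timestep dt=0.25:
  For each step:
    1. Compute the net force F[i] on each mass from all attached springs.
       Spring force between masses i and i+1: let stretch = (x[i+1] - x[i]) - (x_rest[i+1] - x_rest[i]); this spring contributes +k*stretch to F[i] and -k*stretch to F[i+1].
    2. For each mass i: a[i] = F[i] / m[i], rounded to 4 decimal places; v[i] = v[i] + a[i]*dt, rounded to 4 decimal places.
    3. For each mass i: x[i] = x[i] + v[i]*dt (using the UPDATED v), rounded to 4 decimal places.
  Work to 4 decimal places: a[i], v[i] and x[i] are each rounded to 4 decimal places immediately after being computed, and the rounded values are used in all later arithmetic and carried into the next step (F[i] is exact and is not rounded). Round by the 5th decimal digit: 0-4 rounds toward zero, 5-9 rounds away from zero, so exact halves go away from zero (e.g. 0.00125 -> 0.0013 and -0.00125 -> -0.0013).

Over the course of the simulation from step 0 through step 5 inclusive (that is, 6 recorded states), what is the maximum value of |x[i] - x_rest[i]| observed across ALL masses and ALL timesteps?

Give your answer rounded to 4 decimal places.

Answer: 2.7051

Derivation:
Step 0: x=[3.0000 12.0000 13.0000 18.0000] v=[0.0000 0.0000 0.0000 0.0000]
Step 1: x=[3.2500 11.5000 13.2500 18.0000] v=[1.0000 -2.0000 1.0000 0.0000]
Step 2: x=[3.7031 10.5938 13.6875 18.0156] v=[1.8125 -3.6250 1.7500 0.0625]
Step 3: x=[4.2744 9.4502 14.2022 18.0732] v=[2.2852 -4.5743 2.0586 0.2305]
Step 4: x=[4.8567 8.2801 14.6618 18.2014] v=[2.3292 -4.6803 1.8384 0.5128]
Step 5: x=[5.3405 7.2949 14.9438 18.4209] v=[1.9351 -3.9407 1.1279 0.8779]
Max displacement = 2.7051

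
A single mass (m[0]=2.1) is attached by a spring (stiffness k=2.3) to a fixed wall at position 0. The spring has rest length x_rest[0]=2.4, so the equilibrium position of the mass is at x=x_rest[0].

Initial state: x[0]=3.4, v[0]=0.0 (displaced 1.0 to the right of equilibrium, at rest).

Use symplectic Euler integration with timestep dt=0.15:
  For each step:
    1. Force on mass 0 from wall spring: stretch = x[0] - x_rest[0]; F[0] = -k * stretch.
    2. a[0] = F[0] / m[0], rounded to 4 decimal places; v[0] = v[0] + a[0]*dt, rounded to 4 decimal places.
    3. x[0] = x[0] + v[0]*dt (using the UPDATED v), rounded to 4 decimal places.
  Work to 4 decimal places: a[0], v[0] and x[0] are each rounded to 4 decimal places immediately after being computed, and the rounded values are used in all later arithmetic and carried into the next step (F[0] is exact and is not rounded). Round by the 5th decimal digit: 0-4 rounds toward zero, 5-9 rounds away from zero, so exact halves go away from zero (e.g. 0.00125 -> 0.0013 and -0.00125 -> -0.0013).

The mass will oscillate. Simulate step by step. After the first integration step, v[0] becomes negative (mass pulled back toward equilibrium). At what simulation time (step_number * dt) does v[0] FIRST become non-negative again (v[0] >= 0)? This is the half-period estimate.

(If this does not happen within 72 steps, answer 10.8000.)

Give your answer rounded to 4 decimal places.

Answer: 3.0000

Derivation:
Step 0: x=[3.4000] v=[0.0000]
Step 1: x=[3.3754] v=[-0.1643]
Step 2: x=[3.3267] v=[-0.3245]
Step 3: x=[3.2552] v=[-0.4768]
Step 4: x=[3.1626] v=[-0.6173]
Step 5: x=[3.0512] v=[-0.7426]
Step 6: x=[2.9238] v=[-0.8496]
Step 7: x=[2.7834] v=[-0.9357]
Step 8: x=[2.6336] v=[-0.9987]
Step 9: x=[2.4780] v=[-1.0371]
Step 10: x=[2.3205] v=[-1.0499]
Step 11: x=[2.1650] v=[-1.0368]
Step 12: x=[2.0153] v=[-0.9982]
Step 13: x=[1.8751] v=[-0.9350]
Step 14: x=[1.7478] v=[-0.8488]
Step 15: x=[1.6365] v=[-0.7417]
Step 16: x=[1.5441] v=[-0.6163]
Step 17: x=[1.4727] v=[-0.4757]
Step 18: x=[1.4242] v=[-0.3234]
Step 19: x=[1.3997] v=[-0.1631]
Step 20: x=[1.3999] v=[0.0012]
First v>=0 after going negative at step 20, time=3.0000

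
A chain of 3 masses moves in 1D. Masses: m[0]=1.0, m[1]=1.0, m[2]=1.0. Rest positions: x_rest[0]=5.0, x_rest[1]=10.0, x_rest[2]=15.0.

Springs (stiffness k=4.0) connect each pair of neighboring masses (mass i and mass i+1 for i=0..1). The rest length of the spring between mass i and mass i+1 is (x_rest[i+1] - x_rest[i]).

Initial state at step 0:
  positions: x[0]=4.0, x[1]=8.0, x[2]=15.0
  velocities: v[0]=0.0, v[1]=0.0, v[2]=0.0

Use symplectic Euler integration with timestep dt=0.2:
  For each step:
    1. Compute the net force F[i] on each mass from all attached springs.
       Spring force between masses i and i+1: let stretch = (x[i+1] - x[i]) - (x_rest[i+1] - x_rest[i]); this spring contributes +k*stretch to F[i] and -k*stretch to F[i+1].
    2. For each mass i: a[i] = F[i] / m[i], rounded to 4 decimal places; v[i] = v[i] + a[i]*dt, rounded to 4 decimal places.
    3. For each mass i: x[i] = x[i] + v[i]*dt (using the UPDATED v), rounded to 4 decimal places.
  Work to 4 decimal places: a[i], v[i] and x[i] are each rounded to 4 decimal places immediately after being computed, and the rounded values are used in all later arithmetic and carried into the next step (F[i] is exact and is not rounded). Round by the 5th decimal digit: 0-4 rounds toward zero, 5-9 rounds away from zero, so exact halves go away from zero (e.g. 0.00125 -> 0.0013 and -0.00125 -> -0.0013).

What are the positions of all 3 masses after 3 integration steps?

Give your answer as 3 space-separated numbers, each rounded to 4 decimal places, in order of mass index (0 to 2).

Step 0: x=[4.0000 8.0000 15.0000] v=[0.0000 0.0000 0.0000]
Step 1: x=[3.8400 8.4800 14.6800] v=[-0.8000 2.4000 -1.6000]
Step 2: x=[3.6224 9.2096 14.1680] v=[-1.0880 3.6480 -2.5600]
Step 3: x=[3.4988 9.8386 13.6627] v=[-0.6182 3.1450 -2.5267]

Answer: 3.4988 9.8386 13.6627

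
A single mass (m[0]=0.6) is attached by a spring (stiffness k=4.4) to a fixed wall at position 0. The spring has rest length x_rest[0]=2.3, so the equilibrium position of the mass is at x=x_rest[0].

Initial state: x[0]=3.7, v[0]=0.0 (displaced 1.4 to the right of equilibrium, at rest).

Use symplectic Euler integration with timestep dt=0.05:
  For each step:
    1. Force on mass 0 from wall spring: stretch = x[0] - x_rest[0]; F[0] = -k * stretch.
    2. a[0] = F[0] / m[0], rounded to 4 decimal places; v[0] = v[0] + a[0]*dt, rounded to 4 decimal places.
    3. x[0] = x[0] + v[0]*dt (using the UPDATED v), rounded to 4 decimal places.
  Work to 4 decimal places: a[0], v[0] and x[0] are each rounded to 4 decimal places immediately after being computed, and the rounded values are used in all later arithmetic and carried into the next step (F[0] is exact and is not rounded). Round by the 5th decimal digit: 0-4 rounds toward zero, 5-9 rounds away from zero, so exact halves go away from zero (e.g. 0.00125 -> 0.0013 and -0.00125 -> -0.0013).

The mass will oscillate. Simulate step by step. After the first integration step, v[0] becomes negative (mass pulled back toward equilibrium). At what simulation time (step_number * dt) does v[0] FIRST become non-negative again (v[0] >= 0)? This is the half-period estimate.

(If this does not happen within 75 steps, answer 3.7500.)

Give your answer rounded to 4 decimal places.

Step 0: x=[3.7000] v=[0.0000]
Step 1: x=[3.6743] v=[-0.5133]
Step 2: x=[3.6234] v=[-1.0172]
Step 3: x=[3.5483] v=[-1.5024]
Step 4: x=[3.4503] v=[-1.9601]
Step 5: x=[3.3312] v=[-2.3819]
Step 6: x=[3.1932] v=[-2.7600]
Step 7: x=[3.0388] v=[-3.0875]
Step 8: x=[2.8709] v=[-3.3584]
Step 9: x=[2.6925] v=[-3.5677]
Step 10: x=[2.5069] v=[-3.7116]
Step 11: x=[2.3175] v=[-3.7875]
Step 12: x=[2.1278] v=[-3.7939]
Step 13: x=[1.9413] v=[-3.7308]
Step 14: x=[1.7613] v=[-3.5993]
Step 15: x=[1.5912] v=[-3.4018]
Step 16: x=[1.4341] v=[-3.1419]
Step 17: x=[1.2929] v=[-2.8244]
Step 18: x=[1.1701] v=[-2.4551]
Step 19: x=[1.0681] v=[-2.0408]
Step 20: x=[0.9886] v=[-1.5891]
Step 21: x=[0.9332] v=[-1.1083]
Step 22: x=[0.9028] v=[-0.6071]
Step 23: x=[0.8981] v=[-0.0948]
Step 24: x=[0.9191] v=[0.4192]
First v>=0 after going negative at step 24, time=1.2000

Answer: 1.2000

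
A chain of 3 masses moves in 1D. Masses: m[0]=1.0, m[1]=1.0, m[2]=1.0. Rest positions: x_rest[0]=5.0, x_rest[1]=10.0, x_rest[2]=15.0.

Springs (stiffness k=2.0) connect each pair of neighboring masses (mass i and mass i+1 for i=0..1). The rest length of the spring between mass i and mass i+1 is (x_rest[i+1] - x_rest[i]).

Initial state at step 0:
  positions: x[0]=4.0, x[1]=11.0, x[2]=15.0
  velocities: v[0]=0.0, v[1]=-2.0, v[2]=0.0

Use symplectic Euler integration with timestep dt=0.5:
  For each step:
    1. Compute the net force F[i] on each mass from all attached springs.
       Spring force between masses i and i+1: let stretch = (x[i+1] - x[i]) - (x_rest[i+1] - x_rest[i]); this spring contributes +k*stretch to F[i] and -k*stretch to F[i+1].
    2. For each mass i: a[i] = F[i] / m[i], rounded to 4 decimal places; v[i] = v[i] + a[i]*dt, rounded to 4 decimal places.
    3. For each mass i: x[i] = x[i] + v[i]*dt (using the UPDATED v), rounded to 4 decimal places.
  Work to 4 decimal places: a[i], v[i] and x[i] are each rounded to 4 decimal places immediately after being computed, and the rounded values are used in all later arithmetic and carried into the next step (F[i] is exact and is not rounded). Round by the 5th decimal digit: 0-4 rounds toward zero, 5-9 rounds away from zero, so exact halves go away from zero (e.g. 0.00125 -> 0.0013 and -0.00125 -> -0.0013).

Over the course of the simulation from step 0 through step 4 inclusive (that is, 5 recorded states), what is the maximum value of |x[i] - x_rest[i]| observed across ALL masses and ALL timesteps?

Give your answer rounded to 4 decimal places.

Answer: 2.7500

Derivation:
Step 0: x=[4.0000 11.0000 15.0000] v=[0.0000 -2.0000 0.0000]
Step 1: x=[5.0000 8.5000 15.5000] v=[2.0000 -5.0000 1.0000]
Step 2: x=[5.2500 7.7500 15.0000] v=[0.5000 -1.5000 -1.0000]
Step 3: x=[4.2500 9.3750 13.3750] v=[-2.0000 3.2500 -3.2500]
Step 4: x=[3.3125 10.4375 12.2500] v=[-1.8750 2.1250 -2.2500]
Max displacement = 2.7500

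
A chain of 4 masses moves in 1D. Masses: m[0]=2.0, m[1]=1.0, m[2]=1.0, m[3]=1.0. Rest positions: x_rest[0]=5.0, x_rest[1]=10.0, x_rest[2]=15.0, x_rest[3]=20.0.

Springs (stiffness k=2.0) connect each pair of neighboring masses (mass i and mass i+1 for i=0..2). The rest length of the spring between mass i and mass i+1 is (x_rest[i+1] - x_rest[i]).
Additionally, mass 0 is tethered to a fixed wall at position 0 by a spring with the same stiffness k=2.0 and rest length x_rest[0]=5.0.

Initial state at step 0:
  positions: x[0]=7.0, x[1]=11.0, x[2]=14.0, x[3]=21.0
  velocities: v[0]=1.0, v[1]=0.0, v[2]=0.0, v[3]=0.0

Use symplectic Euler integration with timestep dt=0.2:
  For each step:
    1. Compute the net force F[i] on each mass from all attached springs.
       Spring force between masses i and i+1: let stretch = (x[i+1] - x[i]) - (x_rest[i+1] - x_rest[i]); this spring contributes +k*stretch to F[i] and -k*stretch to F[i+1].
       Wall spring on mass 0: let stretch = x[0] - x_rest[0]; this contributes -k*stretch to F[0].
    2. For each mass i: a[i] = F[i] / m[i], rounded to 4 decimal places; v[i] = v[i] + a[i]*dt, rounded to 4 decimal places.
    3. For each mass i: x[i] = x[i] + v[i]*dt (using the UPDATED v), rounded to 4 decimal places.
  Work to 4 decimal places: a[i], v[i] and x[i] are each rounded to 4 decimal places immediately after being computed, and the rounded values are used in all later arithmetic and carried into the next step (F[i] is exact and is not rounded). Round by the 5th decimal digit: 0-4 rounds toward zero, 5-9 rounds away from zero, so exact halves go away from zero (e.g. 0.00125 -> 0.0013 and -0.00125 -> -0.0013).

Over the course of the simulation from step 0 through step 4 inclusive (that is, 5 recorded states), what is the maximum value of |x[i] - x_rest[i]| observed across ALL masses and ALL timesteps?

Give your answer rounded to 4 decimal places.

Answer: 2.0800

Derivation:
Step 0: x=[7.0000 11.0000 14.0000 21.0000] v=[1.0000 0.0000 0.0000 0.0000]
Step 1: x=[7.0800 10.9200 14.3200 20.8400] v=[0.4000 -0.4000 1.6000 -0.8000]
Step 2: x=[7.0304 10.8048 14.8896 20.5584] v=[-0.2480 -0.5760 2.8480 -1.4080]
Step 3: x=[6.8506 10.7144 15.5859 20.2233] v=[-0.8992 -0.4518 3.4816 -1.6755]
Step 4: x=[6.5513 10.7047 16.2635 19.9172] v=[-1.4966 -0.0487 3.3880 -1.5305]
Max displacement = 2.0800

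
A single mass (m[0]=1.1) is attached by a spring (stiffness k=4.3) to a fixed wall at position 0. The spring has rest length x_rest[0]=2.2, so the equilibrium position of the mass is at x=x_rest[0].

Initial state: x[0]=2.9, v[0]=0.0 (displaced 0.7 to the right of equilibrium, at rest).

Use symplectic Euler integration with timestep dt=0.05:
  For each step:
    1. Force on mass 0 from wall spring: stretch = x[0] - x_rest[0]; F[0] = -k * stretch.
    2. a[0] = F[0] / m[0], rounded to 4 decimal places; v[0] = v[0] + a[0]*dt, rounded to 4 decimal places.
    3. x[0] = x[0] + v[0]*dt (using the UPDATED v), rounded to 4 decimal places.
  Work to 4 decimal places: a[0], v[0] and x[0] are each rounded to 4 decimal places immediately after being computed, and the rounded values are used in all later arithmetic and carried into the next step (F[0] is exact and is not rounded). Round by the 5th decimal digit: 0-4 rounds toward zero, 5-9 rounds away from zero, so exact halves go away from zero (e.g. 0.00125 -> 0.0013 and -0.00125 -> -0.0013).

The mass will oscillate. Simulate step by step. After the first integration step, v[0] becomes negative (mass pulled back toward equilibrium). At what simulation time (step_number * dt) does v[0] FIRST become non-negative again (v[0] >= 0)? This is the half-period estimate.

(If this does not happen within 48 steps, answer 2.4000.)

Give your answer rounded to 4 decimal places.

Answer: 1.6000

Derivation:
Step 0: x=[2.9000] v=[0.0000]
Step 1: x=[2.8932] v=[-0.1368]
Step 2: x=[2.8796] v=[-0.2723]
Step 3: x=[2.8593] v=[-0.4051]
Step 4: x=[2.8326] v=[-0.5340]
Step 5: x=[2.7997] v=[-0.6576]
Step 6: x=[2.7610] v=[-0.7748]
Step 7: x=[2.7168] v=[-0.8845]
Step 8: x=[2.6675] v=[-0.9855]
Step 9: x=[2.6137] v=[-1.0769]
Step 10: x=[2.5558] v=[-1.1578]
Step 11: x=[2.4944] v=[-1.2273]
Step 12: x=[2.4302] v=[-1.2848]
Step 13: x=[2.3637] v=[-1.3298]
Step 14: x=[2.2956] v=[-1.3618]
Step 15: x=[2.2266] v=[-1.3805]
Step 16: x=[2.1573] v=[-1.3857]
Step 17: x=[2.0884] v=[-1.3774]
Step 18: x=[2.0206] v=[-1.3556]
Step 19: x=[1.9546] v=[-1.3205]
Step 20: x=[1.8910] v=[-1.2725]
Step 21: x=[1.8304] v=[-1.2121]
Step 22: x=[1.7734] v=[-1.1399]
Step 23: x=[1.7206] v=[-1.0565]
Step 24: x=[1.6725] v=[-0.9628]
Step 25: x=[1.6295] v=[-0.8597]
Step 26: x=[1.5921] v=[-0.7482]
Step 27: x=[1.5606] v=[-0.6294]
Step 28: x=[1.5354] v=[-0.5044]
Step 29: x=[1.5167] v=[-0.3745]
Step 30: x=[1.5047] v=[-0.2409]
Step 31: x=[1.4995] v=[-0.1050]
Step 32: x=[1.5011] v=[0.0319]
First v>=0 after going negative at step 32, time=1.6000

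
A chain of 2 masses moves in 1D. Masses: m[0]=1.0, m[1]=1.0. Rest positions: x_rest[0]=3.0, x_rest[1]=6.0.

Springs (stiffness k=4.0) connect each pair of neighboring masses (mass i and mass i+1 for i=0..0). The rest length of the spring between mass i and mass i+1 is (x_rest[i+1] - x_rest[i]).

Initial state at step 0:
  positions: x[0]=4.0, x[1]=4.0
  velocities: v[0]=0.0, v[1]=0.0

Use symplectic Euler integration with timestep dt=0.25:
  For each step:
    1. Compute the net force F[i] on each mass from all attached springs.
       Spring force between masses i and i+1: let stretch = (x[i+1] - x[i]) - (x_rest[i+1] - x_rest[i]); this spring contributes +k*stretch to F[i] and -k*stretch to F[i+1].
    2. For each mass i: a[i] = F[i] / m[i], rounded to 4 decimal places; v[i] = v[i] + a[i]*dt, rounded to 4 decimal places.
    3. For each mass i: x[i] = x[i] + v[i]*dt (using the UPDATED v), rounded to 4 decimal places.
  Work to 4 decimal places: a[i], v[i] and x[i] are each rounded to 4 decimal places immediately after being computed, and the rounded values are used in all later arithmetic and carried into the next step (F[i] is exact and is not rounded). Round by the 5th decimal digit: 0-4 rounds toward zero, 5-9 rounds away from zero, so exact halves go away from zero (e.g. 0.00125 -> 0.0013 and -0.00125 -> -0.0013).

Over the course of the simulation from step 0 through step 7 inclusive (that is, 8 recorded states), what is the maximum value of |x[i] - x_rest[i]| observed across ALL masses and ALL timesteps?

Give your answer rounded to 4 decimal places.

Step 0: x=[4.0000 4.0000] v=[0.0000 0.0000]
Step 1: x=[3.2500 4.7500] v=[-3.0000 3.0000]
Step 2: x=[2.1250 5.8750] v=[-4.5000 4.5000]
Step 3: x=[1.1875 6.8125] v=[-3.7500 3.7500]
Step 4: x=[0.9063 7.0938] v=[-1.1250 1.1250]
Step 5: x=[1.4219 6.5782] v=[2.0625 -2.0625]
Step 6: x=[2.4766 5.5235] v=[4.2188 -4.2188]
Step 7: x=[3.5430 4.4571] v=[4.2657 -4.2657]
Max displacement = 2.0937

Answer: 2.0937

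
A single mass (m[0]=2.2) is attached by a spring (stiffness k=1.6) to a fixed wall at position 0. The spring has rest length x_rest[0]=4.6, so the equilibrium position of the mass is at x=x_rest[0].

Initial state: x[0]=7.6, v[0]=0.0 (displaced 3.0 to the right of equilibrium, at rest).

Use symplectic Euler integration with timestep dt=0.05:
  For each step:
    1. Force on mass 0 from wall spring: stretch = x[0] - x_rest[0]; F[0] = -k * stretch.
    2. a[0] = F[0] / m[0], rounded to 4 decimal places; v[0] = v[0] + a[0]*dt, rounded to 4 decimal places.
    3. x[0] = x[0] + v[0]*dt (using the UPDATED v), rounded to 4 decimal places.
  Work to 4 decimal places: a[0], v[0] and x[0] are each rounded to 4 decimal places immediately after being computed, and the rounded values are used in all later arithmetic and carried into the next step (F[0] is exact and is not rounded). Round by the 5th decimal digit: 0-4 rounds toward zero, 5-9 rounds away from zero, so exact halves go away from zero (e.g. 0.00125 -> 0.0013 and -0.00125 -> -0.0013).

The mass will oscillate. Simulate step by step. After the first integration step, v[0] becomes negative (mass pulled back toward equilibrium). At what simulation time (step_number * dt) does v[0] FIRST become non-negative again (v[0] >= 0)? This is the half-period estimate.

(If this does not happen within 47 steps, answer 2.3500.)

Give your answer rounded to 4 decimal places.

Step 0: x=[7.6000] v=[0.0000]
Step 1: x=[7.5945] v=[-0.1091]
Step 2: x=[7.5836] v=[-0.2180]
Step 3: x=[7.5673] v=[-0.3265]
Step 4: x=[7.5456] v=[-0.4344]
Step 5: x=[7.5185] v=[-0.5415]
Step 6: x=[7.4861] v=[-0.6476]
Step 7: x=[7.4485] v=[-0.7526]
Step 8: x=[7.4057] v=[-0.8562]
Step 9: x=[7.3578] v=[-0.9582]
Step 10: x=[7.3049] v=[-1.0585]
Step 11: x=[7.2471] v=[-1.1569]
Step 12: x=[7.1844] v=[-1.2532]
Step 13: x=[7.1170] v=[-1.3472]
Step 14: x=[7.0451] v=[-1.4387]
Step 15: x=[6.9687] v=[-1.5276]
Step 16: x=[6.8880] v=[-1.6137]
Step 17: x=[6.8032] v=[-1.6969]
Step 18: x=[6.7144] v=[-1.7770]
Step 19: x=[6.6217] v=[-1.8539]
Step 20: x=[6.5253] v=[-1.9274]
Step 21: x=[6.4254] v=[-1.9974]
Step 22: x=[6.3222] v=[-2.0638]
Step 23: x=[6.2159] v=[-2.1264]
Step 24: x=[6.1066] v=[-2.1852]
Step 25: x=[5.9946] v=[-2.2400]
Step 26: x=[5.8801] v=[-2.2907]
Step 27: x=[5.7632] v=[-2.3373]
Step 28: x=[5.6442] v=[-2.3796]
Step 29: x=[5.5233] v=[-2.4176]
Step 30: x=[5.4007] v=[-2.4512]
Step 31: x=[5.2767] v=[-2.4803]
Step 32: x=[5.1515] v=[-2.5049]
Step 33: x=[5.0253] v=[-2.5250]
Step 34: x=[4.8983] v=[-2.5405]
Step 35: x=[4.7707] v=[-2.5513]
Step 36: x=[4.6428] v=[-2.5575]
Step 37: x=[4.5148] v=[-2.5591]
Step 38: x=[4.3870] v=[-2.5560]
Step 39: x=[4.2596] v=[-2.5483]
Step 40: x=[4.1328] v=[-2.5359]
Step 41: x=[4.0069] v=[-2.5189]
Step 42: x=[3.8820] v=[-2.4973]
Step 43: x=[3.7584] v=[-2.4712]
Step 44: x=[3.6364] v=[-2.4406]
Step 45: x=[3.5161] v=[-2.4056]
Step 46: x=[3.3978] v=[-2.3662]
Step 47: x=[3.2817] v=[-2.3225]
v[0] did not become non-negative within 47 steps; using fallback time=2.3500

Answer: 2.3500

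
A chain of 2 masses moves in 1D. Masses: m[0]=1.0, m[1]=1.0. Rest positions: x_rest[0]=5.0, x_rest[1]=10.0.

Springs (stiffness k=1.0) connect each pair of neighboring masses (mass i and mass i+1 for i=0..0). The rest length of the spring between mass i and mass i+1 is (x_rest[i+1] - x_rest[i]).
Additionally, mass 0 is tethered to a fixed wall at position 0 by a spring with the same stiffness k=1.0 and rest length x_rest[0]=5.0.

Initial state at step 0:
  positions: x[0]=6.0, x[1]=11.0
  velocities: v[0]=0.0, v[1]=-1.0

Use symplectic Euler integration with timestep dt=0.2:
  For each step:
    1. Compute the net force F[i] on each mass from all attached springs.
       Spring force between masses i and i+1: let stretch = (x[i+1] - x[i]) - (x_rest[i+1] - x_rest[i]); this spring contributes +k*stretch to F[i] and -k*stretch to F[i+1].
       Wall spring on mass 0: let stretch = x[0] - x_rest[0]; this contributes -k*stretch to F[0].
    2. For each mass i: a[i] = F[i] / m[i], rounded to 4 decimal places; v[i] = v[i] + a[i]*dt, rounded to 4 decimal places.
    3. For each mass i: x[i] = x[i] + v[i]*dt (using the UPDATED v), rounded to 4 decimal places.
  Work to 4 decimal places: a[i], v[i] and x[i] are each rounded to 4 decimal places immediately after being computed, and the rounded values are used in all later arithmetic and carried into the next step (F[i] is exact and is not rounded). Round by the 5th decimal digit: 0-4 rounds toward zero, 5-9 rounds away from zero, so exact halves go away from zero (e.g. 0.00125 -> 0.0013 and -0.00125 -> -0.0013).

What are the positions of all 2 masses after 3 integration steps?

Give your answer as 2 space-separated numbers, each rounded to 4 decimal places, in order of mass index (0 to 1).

Answer: 5.7446 10.4236

Derivation:
Step 0: x=[6.0000 11.0000] v=[0.0000 -1.0000]
Step 1: x=[5.9600 10.8000] v=[-0.2000 -1.0000]
Step 2: x=[5.8752 10.6064] v=[-0.4240 -0.9680]
Step 3: x=[5.7446 10.4236] v=[-0.6528 -0.9142]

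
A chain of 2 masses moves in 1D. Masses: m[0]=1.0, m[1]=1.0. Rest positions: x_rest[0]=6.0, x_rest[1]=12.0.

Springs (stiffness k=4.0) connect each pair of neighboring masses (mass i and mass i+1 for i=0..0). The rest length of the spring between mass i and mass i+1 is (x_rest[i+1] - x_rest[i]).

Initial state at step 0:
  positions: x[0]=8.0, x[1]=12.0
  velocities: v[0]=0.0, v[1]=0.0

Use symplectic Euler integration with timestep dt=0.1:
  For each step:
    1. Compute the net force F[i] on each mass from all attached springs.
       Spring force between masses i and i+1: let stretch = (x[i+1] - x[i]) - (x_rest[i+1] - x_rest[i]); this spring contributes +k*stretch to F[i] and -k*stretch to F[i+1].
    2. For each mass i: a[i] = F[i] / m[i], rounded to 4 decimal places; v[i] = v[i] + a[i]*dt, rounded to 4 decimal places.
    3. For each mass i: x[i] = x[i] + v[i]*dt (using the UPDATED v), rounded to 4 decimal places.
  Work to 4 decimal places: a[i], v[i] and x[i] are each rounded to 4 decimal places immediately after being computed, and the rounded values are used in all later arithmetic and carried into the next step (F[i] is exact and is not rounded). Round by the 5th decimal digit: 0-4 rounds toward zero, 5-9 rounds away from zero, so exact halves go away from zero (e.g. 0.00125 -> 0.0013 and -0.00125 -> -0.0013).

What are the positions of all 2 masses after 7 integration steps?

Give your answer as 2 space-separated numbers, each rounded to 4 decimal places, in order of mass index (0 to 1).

Step 0: x=[8.0000 12.0000] v=[0.0000 0.0000]
Step 1: x=[7.9200 12.0800] v=[-0.8000 0.8000]
Step 2: x=[7.7664 12.2336] v=[-1.5360 1.5360]
Step 3: x=[7.5515 12.4485] v=[-2.1491 2.1491]
Step 4: x=[7.2925 12.7075] v=[-2.5903 2.5903]
Step 5: x=[7.0101 12.9899] v=[-2.8243 2.8243]
Step 6: x=[6.7269 13.2731] v=[-2.8324 2.8324]
Step 7: x=[6.4655 13.5345] v=[-2.6139 2.6139]

Answer: 6.4655 13.5345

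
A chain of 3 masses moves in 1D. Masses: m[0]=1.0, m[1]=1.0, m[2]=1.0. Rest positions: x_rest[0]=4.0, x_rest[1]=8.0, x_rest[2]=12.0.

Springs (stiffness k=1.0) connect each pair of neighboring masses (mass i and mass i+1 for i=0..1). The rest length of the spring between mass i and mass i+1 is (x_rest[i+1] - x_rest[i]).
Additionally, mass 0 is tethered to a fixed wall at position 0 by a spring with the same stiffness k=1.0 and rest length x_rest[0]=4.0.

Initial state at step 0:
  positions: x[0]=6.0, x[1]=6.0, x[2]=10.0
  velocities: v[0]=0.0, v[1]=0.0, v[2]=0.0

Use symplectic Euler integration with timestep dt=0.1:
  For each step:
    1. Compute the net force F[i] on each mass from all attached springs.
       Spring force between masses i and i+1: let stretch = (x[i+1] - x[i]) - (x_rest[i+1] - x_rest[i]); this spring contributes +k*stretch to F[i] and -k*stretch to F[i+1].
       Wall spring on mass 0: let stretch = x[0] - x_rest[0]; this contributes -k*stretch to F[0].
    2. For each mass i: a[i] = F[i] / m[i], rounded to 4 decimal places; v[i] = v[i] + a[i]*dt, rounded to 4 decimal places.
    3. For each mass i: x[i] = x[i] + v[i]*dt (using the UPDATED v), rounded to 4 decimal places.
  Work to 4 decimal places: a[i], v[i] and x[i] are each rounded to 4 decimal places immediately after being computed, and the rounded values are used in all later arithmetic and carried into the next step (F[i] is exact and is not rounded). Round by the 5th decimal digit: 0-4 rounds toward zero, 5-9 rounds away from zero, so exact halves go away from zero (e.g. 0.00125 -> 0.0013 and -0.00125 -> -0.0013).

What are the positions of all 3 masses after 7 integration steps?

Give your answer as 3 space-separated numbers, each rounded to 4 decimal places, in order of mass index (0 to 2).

Answer: 4.5122 6.9535 10.0467

Derivation:
Step 0: x=[6.0000 6.0000 10.0000] v=[0.0000 0.0000 0.0000]
Step 1: x=[5.9400 6.0400 10.0000] v=[-0.6000 0.4000 0.0000]
Step 2: x=[5.8216 6.1186 10.0004] v=[-1.1840 0.7860 0.0040]
Step 3: x=[5.6480 6.2331 10.0020] v=[-1.7365 1.1445 0.0158]
Step 4: x=[5.4237 6.3794 10.0059] v=[-2.2428 1.4629 0.0389]
Step 5: x=[5.1547 6.5524 10.0135] v=[-2.6896 1.7300 0.0763]
Step 6: x=[4.8482 6.7460 10.0265] v=[-3.0653 1.9363 0.1302]
Step 7: x=[4.5122 6.9535 10.0467] v=[-3.3603 2.0746 0.2022]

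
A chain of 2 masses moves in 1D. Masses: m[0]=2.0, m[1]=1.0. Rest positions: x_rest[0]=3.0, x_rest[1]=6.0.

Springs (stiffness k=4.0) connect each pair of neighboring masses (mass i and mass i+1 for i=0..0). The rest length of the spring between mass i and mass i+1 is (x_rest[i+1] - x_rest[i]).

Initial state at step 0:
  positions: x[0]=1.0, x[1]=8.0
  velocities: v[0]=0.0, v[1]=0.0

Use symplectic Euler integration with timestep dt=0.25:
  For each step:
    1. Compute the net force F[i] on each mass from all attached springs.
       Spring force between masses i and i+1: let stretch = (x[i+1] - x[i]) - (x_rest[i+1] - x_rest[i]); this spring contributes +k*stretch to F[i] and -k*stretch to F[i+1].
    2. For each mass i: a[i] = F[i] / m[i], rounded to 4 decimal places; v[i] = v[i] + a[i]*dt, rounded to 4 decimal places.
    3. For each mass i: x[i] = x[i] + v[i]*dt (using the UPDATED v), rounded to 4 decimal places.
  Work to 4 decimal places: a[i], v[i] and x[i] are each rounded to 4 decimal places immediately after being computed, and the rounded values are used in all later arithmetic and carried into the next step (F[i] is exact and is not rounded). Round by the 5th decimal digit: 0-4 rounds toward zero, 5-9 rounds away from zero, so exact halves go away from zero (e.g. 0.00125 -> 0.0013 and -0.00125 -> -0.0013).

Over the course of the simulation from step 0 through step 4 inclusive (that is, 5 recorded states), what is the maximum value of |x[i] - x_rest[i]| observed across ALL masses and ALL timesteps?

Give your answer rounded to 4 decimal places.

Answer: 3.3066

Derivation:
Step 0: x=[1.0000 8.0000] v=[0.0000 0.0000]
Step 1: x=[1.5000 7.0000] v=[2.0000 -4.0000]
Step 2: x=[2.3125 5.3750] v=[3.2500 -6.5000]
Step 3: x=[3.1328 3.7344] v=[3.2813 -6.5625]
Step 4: x=[3.6533 2.6934] v=[2.0821 -4.1641]
Max displacement = 3.3066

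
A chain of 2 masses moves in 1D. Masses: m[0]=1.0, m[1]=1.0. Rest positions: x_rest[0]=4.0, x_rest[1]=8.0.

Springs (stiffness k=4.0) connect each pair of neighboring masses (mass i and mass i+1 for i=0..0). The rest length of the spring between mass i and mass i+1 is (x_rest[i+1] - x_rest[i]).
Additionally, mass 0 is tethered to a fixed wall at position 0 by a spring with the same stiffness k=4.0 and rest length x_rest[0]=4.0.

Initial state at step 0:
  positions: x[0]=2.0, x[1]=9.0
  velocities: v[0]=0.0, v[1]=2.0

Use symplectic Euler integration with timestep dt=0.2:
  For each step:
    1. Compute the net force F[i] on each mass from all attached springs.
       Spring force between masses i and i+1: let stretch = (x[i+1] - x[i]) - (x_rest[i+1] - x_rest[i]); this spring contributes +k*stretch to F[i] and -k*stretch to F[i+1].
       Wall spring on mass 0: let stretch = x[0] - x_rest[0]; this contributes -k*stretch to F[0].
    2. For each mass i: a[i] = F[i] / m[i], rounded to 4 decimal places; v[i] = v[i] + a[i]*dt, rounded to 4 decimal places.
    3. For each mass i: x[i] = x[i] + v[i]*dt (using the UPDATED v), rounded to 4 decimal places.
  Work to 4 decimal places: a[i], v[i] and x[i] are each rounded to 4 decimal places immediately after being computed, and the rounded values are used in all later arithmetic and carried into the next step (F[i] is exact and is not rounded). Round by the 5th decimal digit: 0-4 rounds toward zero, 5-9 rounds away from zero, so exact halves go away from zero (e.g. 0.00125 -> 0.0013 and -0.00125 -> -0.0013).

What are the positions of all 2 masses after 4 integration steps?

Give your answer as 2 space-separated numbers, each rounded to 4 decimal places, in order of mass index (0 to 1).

Step 0: x=[2.0000 9.0000] v=[0.0000 2.0000]
Step 1: x=[2.8000 8.9200] v=[4.0000 -0.4000]
Step 2: x=[4.1312 8.5008] v=[6.6560 -2.0960]
Step 3: x=[5.5005 8.0225] v=[6.8467 -2.3917]
Step 4: x=[6.3933 7.7806] v=[4.4639 -1.2093]

Answer: 6.3933 7.7806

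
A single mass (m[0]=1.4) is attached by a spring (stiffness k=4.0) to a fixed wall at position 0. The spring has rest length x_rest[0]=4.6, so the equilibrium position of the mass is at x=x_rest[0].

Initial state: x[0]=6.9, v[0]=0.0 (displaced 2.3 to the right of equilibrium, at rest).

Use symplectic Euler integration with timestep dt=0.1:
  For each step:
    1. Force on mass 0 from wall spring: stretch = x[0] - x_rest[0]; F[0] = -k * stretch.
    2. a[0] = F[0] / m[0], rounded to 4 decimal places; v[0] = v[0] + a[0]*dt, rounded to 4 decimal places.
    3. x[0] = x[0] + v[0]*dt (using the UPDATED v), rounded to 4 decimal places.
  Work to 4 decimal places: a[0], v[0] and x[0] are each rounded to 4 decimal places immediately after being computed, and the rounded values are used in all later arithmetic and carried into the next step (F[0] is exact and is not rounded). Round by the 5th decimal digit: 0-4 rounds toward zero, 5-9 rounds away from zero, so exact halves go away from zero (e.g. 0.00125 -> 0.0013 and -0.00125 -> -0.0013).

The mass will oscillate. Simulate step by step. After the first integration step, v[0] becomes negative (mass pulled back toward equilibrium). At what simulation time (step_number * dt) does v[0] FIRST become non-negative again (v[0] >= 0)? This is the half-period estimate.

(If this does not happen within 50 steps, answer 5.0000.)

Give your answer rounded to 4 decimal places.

Answer: 1.9000

Derivation:
Step 0: x=[6.9000] v=[0.0000]
Step 1: x=[6.8343] v=[-0.6571]
Step 2: x=[6.7048] v=[-1.2955]
Step 3: x=[6.5151] v=[-1.8969]
Step 4: x=[6.2707] v=[-2.4441]
Step 5: x=[5.9786] v=[-2.9214]
Step 6: x=[5.6471] v=[-3.3153]
Step 7: x=[5.2857] v=[-3.6145]
Step 8: x=[4.9047] v=[-3.8104]
Step 9: x=[4.5150] v=[-3.8975]
Step 10: x=[4.1277] v=[-3.8732]
Step 11: x=[3.7539] v=[-3.7383]
Step 12: x=[3.4042] v=[-3.4966]
Step 13: x=[3.0887] v=[-3.1549]
Step 14: x=[2.8164] v=[-2.7231]
Step 15: x=[2.5951] v=[-2.2135]
Step 16: x=[2.4310] v=[-1.6407]
Step 17: x=[2.3289] v=[-1.0210]
Step 18: x=[2.2917] v=[-0.3721]
Step 19: x=[2.3204] v=[0.2874]
First v>=0 after going negative at step 19, time=1.9000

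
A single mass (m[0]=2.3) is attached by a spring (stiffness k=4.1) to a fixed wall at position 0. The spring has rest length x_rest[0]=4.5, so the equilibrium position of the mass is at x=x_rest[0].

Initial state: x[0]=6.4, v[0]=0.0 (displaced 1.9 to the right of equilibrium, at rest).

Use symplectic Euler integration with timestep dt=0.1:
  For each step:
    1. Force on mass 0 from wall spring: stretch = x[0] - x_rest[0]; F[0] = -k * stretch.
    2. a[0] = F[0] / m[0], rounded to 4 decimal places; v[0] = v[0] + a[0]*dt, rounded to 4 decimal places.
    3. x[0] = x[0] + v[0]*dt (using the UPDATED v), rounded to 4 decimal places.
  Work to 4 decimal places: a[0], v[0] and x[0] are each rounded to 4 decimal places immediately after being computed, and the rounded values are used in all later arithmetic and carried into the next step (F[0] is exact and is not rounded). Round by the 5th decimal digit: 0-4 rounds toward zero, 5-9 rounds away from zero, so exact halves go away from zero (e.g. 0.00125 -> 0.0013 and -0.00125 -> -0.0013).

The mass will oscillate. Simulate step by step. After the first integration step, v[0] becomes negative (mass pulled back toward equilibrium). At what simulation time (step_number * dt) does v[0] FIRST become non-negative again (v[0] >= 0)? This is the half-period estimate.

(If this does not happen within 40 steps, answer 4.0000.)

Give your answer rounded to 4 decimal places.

Step 0: x=[6.4000] v=[0.0000]
Step 1: x=[6.3661] v=[-0.3387]
Step 2: x=[6.2990] v=[-0.6714]
Step 3: x=[6.1998] v=[-0.9921]
Step 4: x=[6.0703] v=[-1.2951]
Step 5: x=[5.9128] v=[-1.5750]
Step 6: x=[5.7301] v=[-1.8269]
Step 7: x=[5.5255] v=[-2.0462]
Step 8: x=[5.3026] v=[-2.2290]
Step 9: x=[5.0654] v=[-2.3721]
Step 10: x=[4.8181] v=[-2.4729]
Step 11: x=[4.5651] v=[-2.5296]
Step 12: x=[4.3110] v=[-2.5412]
Step 13: x=[4.0603] v=[-2.5075]
Step 14: x=[3.8174] v=[-2.4291]
Step 15: x=[3.5867] v=[-2.3074]
Step 16: x=[3.3722] v=[-2.1446]
Step 17: x=[3.1778] v=[-1.9436]
Step 18: x=[3.0070] v=[-1.7079]
Step 19: x=[2.8628] v=[-1.4418]
Step 20: x=[2.7478] v=[-1.1500]
Step 21: x=[2.6640] v=[-0.8377]
Step 22: x=[2.6130] v=[-0.5104]
Step 23: x=[2.5956] v=[-0.1740]
Step 24: x=[2.6122] v=[0.1655]
First v>=0 after going negative at step 24, time=2.4000

Answer: 2.4000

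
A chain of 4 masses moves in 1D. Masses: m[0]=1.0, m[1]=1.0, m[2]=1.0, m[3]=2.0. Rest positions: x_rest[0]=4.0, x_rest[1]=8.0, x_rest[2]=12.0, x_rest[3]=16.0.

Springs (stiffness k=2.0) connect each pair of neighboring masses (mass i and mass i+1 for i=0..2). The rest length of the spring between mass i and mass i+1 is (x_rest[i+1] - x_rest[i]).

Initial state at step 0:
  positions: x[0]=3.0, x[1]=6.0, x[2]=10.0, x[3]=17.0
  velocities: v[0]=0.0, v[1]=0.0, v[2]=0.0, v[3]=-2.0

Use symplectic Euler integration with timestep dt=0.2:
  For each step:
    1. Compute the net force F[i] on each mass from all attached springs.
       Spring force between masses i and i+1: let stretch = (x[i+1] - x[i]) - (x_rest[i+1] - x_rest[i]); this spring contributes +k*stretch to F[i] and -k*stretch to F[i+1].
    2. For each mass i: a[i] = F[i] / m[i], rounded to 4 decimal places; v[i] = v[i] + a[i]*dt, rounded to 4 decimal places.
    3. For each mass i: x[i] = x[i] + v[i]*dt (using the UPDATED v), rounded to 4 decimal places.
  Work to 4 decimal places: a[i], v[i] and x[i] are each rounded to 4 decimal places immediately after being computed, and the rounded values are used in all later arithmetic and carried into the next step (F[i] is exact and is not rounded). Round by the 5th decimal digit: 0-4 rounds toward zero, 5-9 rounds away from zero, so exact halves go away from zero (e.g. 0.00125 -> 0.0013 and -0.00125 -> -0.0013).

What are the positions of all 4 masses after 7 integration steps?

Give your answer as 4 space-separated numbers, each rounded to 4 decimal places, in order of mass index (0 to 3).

Answer: 2.1258 7.6627 11.7400 12.9357

Derivation:
Step 0: x=[3.0000 6.0000 10.0000 17.0000] v=[0.0000 0.0000 0.0000 -2.0000]
Step 1: x=[2.9200 6.0800 10.2400 16.4800] v=[-0.4000 0.4000 1.2000 -2.6000]
Step 2: x=[2.7728 6.2400 10.6464 15.8704] v=[-0.7360 0.8000 2.0320 -3.0480]
Step 3: x=[2.5830 6.4751 11.1182 15.2118] v=[-0.9491 1.1757 2.3590 -3.2928]
Step 4: x=[2.3845 6.7703 11.5460 14.5495] v=[-0.9923 1.4761 2.1392 -3.3115]
Step 5: x=[2.2169 7.0967 11.8321 13.9271] v=[-0.8380 1.6321 1.4303 -3.1122]
Step 6: x=[2.1197 7.4116 11.9069 13.3809] v=[-0.4861 1.5743 0.3741 -2.7312]
Step 7: x=[2.1258 7.6627 11.7400 12.9357] v=[0.0307 1.2557 -0.8344 -2.2260]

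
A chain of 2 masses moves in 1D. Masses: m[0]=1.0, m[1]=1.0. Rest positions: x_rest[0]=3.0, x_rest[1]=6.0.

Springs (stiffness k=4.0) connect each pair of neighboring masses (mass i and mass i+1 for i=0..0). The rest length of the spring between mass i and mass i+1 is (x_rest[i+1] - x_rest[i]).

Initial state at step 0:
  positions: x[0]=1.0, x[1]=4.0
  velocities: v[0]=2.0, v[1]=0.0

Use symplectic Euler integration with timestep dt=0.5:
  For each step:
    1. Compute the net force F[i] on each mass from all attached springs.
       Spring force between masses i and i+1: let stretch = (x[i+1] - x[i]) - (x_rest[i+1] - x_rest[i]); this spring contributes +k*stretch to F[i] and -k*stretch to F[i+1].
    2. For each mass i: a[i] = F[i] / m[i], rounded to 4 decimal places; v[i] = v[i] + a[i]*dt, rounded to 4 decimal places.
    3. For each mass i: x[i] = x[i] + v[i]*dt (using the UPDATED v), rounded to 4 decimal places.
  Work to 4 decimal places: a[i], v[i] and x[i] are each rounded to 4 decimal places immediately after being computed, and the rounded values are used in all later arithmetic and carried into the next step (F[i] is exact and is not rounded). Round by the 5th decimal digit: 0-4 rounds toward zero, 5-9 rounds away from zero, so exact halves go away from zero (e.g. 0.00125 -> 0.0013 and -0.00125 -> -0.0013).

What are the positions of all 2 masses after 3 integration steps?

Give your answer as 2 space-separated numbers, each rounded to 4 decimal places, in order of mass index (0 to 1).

Answer: 2.0000 6.0000

Derivation:
Step 0: x=[1.0000 4.0000] v=[2.0000 0.0000]
Step 1: x=[2.0000 4.0000] v=[2.0000 0.0000]
Step 2: x=[2.0000 5.0000] v=[0.0000 2.0000]
Step 3: x=[2.0000 6.0000] v=[0.0000 2.0000]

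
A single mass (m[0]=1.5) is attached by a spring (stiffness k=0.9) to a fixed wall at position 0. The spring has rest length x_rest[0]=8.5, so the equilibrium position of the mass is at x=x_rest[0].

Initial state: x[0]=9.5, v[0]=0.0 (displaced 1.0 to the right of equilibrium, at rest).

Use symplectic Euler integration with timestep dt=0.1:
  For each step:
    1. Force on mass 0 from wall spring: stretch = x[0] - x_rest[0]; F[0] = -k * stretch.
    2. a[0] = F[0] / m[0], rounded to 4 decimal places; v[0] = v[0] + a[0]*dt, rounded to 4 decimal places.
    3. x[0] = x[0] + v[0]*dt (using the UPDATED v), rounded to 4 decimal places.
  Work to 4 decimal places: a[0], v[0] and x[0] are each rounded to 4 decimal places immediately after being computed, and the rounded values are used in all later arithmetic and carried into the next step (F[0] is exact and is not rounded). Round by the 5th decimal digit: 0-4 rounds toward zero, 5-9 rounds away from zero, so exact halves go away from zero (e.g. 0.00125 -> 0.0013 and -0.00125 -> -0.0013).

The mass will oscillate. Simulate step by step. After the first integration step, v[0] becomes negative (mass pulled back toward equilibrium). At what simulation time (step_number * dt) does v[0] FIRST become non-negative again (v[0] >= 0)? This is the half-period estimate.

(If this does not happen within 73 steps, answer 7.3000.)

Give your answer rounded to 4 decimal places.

Answer: 4.1000

Derivation:
Step 0: x=[9.5000] v=[0.0000]
Step 1: x=[9.4940] v=[-0.0600]
Step 2: x=[9.4820] v=[-0.1196]
Step 3: x=[9.4642] v=[-0.1785]
Step 4: x=[9.4406] v=[-0.2364]
Step 5: x=[9.4113] v=[-0.2928]
Step 6: x=[9.3766] v=[-0.3475]
Step 7: x=[9.3366] v=[-0.4001]
Step 8: x=[9.2916] v=[-0.4503]
Step 9: x=[9.2418] v=[-0.4978]
Step 10: x=[9.1876] v=[-0.5423]
Step 11: x=[9.1292] v=[-0.5836]
Step 12: x=[9.0671] v=[-0.6214]
Step 13: x=[9.0016] v=[-0.6554]
Step 14: x=[8.9331] v=[-0.6855]
Step 15: x=[8.8620] v=[-0.7115]
Step 16: x=[8.7887] v=[-0.7332]
Step 17: x=[8.7137] v=[-0.7505]
Step 18: x=[8.6374] v=[-0.7633]
Step 19: x=[8.5603] v=[-0.7715]
Step 20: x=[8.4828] v=[-0.7751]
Step 21: x=[8.4054] v=[-0.7741]
Step 22: x=[8.3286] v=[-0.7684]
Step 23: x=[8.2528] v=[-0.7581]
Step 24: x=[8.1785] v=[-0.7433]
Step 25: x=[8.1061] v=[-0.7240]
Step 26: x=[8.0361] v=[-0.7004]
Step 27: x=[7.9688] v=[-0.6726]
Step 28: x=[7.9047] v=[-0.6407]
Step 29: x=[7.8442] v=[-0.6050]
Step 30: x=[7.7876] v=[-0.5657]
Step 31: x=[7.7353] v=[-0.5230]
Step 32: x=[7.6876] v=[-0.4771]
Step 33: x=[7.6448] v=[-0.4284]
Step 34: x=[7.6071] v=[-0.3771]
Step 35: x=[7.5748] v=[-0.3235]
Step 36: x=[7.5480] v=[-0.2680]
Step 37: x=[7.5269] v=[-0.2109]
Step 38: x=[7.5117] v=[-0.1525]
Step 39: x=[7.5024] v=[-0.0932]
Step 40: x=[7.4991] v=[-0.0333]
Step 41: x=[7.5018] v=[0.0268]
First v>=0 after going negative at step 41, time=4.1000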